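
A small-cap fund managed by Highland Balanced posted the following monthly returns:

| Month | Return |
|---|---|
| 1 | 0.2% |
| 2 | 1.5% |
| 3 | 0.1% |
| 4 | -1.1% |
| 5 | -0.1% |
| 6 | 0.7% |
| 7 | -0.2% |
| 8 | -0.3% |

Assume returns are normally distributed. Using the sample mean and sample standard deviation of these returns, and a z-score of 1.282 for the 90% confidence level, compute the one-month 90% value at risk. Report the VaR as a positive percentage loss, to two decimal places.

r̄ = (0.2 + 1.5 + 0.1 − 1.1 − 0.1 + 0.7 − 0.2 − 0.3) / 8 = 0.80 / 8 = 0.1000%
Sample std dev = √[4.0600 / 7] = 0.7616%
VaR = −(r̄ − z·σ) = −(0.1000 − 1.282 × 0.7616) = −(-0.8764) = 0.8764%

0.88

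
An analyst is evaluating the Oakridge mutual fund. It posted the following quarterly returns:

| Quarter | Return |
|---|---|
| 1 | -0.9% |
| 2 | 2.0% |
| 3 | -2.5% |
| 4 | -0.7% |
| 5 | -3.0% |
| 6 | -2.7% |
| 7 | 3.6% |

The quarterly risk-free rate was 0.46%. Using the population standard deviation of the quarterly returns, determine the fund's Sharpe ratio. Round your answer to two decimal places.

Mean return r̄ = -4.20 / 7 = -0.6000%
Population σ = √[Σ(r − r̄)² / 7] = √[38.2800 / 7] = √5.4686 = 2.3385%
Sharpe = (r̄ − rf) / σ = (-0.6000 − 0.46) / 2.3385 = -1.0600 / 2.3385 = -0.4533

-0.45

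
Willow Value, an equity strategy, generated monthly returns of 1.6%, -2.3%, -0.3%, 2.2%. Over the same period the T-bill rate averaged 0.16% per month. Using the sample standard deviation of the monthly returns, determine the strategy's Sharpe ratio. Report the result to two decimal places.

0.07

r̄ = (1.6 − 2.3 − 0.3 + 2.2) / 4 = 1.20 / 4 = 0.3000%
Sample std dev = √[12.4200 / 3] = 2.0347%
Sharpe = (r̄ − rf) / σ = (0.3000 − 0.16) / 2.0347 = 0.1400 / 2.0347 = 0.0688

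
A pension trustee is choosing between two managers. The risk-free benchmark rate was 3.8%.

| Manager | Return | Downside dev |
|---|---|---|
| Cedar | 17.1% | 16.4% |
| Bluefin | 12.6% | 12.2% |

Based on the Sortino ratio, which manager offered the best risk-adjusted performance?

Cedar

Cedar: Sortino ratio = (17.1% − 3.8%) / 16.4% = 0.811
Bluefin: Sortino ratio = (12.6% − 3.8%) / 12.2% = 0.721
Highest: Cedar (0.811).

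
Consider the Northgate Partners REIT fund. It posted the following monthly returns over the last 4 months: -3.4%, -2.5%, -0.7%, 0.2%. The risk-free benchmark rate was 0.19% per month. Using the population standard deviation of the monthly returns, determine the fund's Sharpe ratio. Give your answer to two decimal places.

r̄ = (-3.4 − 2.5 − 0.7 + 0.2) / 4 = -6.40 / 4 = -1.6000%
Population σ = √[Σ(r − r̄)² / 4] = √[8.1000 / 4] = √2.0250 = 1.4230%
Sharpe = (r̄ − rf) / σ = (-1.6000 − 0.19) / 1.4230 = -1.7900 / 1.4230 = -1.2579

-1.26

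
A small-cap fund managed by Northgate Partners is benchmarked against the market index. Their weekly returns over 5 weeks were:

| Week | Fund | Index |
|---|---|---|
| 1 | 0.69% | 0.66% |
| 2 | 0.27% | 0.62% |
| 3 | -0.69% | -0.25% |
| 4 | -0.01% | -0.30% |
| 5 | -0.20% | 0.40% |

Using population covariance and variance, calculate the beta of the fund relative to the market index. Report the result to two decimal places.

r̄p = 0.0120%,  r̄m = 0.2260%
Cov = Σ(rp − r̄p)(rm − r̄m) / 5 = 0.1409
Var(rm) = Σ(rm − r̄m)² / 5 = 0.1754
β = Cov / Var = 0.1409 / 0.1754 = 0.8033

0.80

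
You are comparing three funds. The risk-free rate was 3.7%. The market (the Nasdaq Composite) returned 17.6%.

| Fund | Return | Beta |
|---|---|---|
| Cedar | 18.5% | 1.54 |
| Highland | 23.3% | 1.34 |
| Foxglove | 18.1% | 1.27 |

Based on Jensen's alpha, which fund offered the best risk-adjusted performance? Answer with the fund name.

Cedar: α = 18.5% − [3.7% + 1.54 × (17.6% − 3.7%)] = -6.606
Highland: α = 23.3% − [3.7% + 1.34 × (17.6% − 3.7%)] = 0.974
Foxglove: α = 18.1% − [3.7% + 1.27 × (17.6% − 3.7%)] = -3.253
Highest: Highland (0.974).

Highland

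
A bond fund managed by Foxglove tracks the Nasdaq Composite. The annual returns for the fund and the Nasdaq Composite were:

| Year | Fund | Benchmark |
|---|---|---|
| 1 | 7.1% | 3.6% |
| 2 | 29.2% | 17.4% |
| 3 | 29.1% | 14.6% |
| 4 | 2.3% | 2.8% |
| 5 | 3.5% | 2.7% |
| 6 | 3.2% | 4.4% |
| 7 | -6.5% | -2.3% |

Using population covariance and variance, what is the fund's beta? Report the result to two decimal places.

1.93

r̄p = 9.7000%,  r̄m = 6.1714%
Cov = Σ(rp − r̄p)(rm − r̄m) / 7 = 83.4829
Var(rm) = Σ(rm − r̄m)² / 7 = 43.1506
β = Cov / Var = 83.4829 / 43.1506 = 1.9347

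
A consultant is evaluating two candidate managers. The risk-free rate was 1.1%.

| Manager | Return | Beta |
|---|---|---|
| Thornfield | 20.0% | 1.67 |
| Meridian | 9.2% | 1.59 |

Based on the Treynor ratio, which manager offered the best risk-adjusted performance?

Thornfield

Thornfield: Treynor = (20.0% − 1.1%) / 1.67 = 11.317
Meridian: Treynor = (9.2% − 1.1%) / 1.59 = 5.094
Highest: Thornfield (11.317).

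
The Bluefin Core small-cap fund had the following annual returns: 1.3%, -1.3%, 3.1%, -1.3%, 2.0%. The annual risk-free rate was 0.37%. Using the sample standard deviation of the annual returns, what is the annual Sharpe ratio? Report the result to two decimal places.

0.20

Mean return r̄ = 3.80 / 5 = 0.7600%
Σ(r − r̄)² = (1.3 − 0.7600)² + (-1.3 − 0.7600)² + (3.1 − 0.7600)² + … = 15.7920
σ = √[15.7920 / 4] = 1.9870%
Sharpe = (r̄ − rf) / σ = (0.7600 − 0.37) / 1.9870 = 0.3900 / 1.9870 = 0.1963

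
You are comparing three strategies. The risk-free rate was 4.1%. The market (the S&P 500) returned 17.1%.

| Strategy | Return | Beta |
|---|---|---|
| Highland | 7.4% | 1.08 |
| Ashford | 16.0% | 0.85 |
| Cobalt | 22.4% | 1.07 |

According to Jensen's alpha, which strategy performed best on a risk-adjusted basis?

Cobalt

Highland: α = 7.4% − [4.1% + 1.08 × (17.1% − 4.1%)] = -10.740
Ashford: α = 16.0% − [4.1% + 0.85 × (17.1% − 4.1%)] = 0.850
Cobalt: α = 22.4% − [4.1% + 1.07 × (17.1% − 4.1%)] = 4.390
Highest: Cobalt (4.390).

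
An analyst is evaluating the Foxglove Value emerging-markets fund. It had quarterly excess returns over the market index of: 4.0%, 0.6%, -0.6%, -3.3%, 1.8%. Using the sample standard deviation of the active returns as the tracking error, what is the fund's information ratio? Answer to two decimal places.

Mean return r̄ = 2.50 / 5 = 0.5000%
Sample std dev = √[29.6000 / 4] = 2.7203%
IR = r̄ / tracking error = 0.5000 / 2.7203 = 0.1838

0.18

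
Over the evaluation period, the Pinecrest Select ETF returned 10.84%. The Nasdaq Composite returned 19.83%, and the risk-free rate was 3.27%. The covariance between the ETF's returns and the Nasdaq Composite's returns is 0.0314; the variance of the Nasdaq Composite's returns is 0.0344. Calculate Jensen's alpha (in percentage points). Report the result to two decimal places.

β = Cov / Var = 0.0314 / 0.0344 = 0.9128
E[R] = Rf + β(Rm − Rf) = 3.27% + 0.9128 × (19.83% − 3.27%) = 18.3860%
α = Rp − E[R] = 10.84% − 18.3860% = -7.5460

-7.55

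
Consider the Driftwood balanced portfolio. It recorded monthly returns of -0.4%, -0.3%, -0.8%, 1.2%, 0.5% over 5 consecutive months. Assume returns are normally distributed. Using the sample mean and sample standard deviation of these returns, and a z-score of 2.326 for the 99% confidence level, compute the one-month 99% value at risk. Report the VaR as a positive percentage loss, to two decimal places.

μ = (-0.4 − 0.3 − 0.8 + 1.2 + 0.5) / 5 = 0.0400%
Sample σ = √[Σ(r − μ)² / 4] = √[2.5720 / 4] = √0.6430 = 0.8019%
VaR = −(μ − z·σ) = −(0.0400 − 2.326 × 0.8019) = −(-1.8252) = 1.8252%

1.83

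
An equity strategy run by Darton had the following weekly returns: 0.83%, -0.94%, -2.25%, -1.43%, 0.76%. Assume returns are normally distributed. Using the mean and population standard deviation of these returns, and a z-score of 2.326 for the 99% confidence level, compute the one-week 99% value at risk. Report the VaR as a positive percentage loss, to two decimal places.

3.44

Mean return μ = -3.030 / 5 = -0.6060%
Population std dev = √[7.4213 / 5] = 1.2183%
VaR = −(μ − z·σ) = −(-0.6060 − 2.326 × 1.2183) = −(-3.4398) = 3.4398%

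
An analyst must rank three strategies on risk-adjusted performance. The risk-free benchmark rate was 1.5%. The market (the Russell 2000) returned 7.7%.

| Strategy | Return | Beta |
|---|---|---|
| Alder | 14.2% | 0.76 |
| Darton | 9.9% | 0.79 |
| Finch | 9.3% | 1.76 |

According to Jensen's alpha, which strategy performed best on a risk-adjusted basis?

Alder

Alder: α = 14.2% − [1.5% + 0.76 × (7.7% − 1.5%)] = 7.988
Darton: α = 9.9% − [1.5% + 0.79 × (7.7% − 1.5%)] = 3.502
Finch: α = 9.3% − [1.5% + 1.76 × (7.7% − 1.5%)] = -3.112
Highest: Alder (7.988).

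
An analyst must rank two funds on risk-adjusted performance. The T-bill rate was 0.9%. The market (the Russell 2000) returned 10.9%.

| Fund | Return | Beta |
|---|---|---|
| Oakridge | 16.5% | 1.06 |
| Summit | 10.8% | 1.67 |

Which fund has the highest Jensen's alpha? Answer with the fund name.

Oakridge

Oakridge: α = 16.5% − [0.9% + 1.06 × (10.9% − 0.9%)] = 5.000
Summit: α = 10.8% − [0.9% + 1.67 × (10.9% − 0.9%)] = -6.800
Highest: Oakridge (5.000).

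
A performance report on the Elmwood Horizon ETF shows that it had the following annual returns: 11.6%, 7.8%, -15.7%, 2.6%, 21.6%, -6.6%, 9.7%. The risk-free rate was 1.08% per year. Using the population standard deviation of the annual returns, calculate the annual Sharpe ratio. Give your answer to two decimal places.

0.29

Mean return r̄ = 31.00 / 7 = 4.4286%
Population std dev = √[915.5743 / 7] = 11.4366%
Sharpe = (r̄ − rf) / σ = (4.4286 − 1.08) / 11.4366 = 3.3486 / 11.4366 = 0.2928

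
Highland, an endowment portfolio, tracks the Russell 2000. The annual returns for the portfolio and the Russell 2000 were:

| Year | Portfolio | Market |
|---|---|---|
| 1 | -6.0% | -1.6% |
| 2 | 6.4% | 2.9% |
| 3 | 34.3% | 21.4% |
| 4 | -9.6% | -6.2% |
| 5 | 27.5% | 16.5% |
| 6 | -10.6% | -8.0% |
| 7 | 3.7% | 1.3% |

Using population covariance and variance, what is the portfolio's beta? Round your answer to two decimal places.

1.60

r̄p = 6.5286%,  r̄m = 3.7571%
Cov = Σ(rp − r̄p)(rm − r̄m) / 7 = 170.4798
Var(rm) = Σ(rm − r̄m)² / 7 = 106.6424
β = Cov / Var = 170.4798 / 106.6424 = 1.5986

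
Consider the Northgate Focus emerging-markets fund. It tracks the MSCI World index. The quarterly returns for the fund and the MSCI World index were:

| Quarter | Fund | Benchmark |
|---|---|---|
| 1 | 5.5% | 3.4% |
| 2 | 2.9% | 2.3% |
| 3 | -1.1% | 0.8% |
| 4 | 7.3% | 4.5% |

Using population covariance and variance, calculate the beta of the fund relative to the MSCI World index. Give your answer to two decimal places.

2.30

r̄p = 3.6500%,  r̄m = 2.7500%
Cov = Σ(rp − r̄p)(rm − r̄m) / 4 = 4.2975
Var(rm) = Σ(rm − r̄m)² / 4 = 1.8725
β = Cov / Var = 4.2975 / 1.8725 = 2.2951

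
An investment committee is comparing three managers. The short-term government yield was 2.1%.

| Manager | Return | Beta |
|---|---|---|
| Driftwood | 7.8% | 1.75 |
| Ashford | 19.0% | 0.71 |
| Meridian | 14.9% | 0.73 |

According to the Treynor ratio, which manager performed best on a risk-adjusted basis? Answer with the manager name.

Ashford

Driftwood: Treynor = (7.8% − 2.1%) / 1.75 = 3.257
Ashford: Treynor = (19.0% − 2.1%) / 0.71 = 23.803
Meridian: Treynor = (14.9% − 2.1%) / 0.73 = 17.534
Highest: Ashford (23.803).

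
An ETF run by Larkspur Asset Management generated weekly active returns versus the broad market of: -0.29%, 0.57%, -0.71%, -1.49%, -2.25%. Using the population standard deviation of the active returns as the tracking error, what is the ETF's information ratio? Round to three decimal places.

Mean return μ = -4.170 / 5 = -0.8340%
Population std dev = √[4.7179 / 5] = 0.9714%
IR = μ / tracking error = -0.8340 / 0.9714 = -0.8586

-0.859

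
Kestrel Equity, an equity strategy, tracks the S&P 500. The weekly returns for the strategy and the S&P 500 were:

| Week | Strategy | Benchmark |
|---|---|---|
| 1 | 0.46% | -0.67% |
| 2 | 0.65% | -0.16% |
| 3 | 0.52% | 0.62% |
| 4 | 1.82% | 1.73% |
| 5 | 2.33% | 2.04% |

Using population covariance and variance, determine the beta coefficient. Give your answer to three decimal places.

0.675

r̄p = 1.1560%,  r̄m = 0.7120%
Cov = Σ(rp − r̄p)(rm − r̄m) / 5 = 0.7393
Var(rm) = Σ(rm − r̄m)² / 5 = 1.0957
β = Cov / Var = 0.7393 / 1.0957 = 0.6747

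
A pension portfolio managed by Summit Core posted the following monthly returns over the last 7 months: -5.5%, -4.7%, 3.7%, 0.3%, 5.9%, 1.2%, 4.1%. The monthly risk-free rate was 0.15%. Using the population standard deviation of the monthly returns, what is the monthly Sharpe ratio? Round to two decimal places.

0.14

r̄ = (-5.5 − 4.7 + 3.7 + 0.3 + 5.9 + 1.2 + 4.1) / 7 = 5.00 / 7 = 0.7143%
Population σ = √[Σ(r − r̄)² / 7] = √[115.6086 / 7] = √16.5155 = 4.0639%
Sharpe = (r̄ − rf) / σ = (0.7143 − 0.15) / 4.0639 = 0.5643 / 4.0639 = 0.1389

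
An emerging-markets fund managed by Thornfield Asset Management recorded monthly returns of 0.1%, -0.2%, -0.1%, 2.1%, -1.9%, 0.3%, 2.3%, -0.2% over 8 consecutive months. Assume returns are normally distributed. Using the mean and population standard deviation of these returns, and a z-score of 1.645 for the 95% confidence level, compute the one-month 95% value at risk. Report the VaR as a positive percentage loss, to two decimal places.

Mean return μ = 2.40 / 8 = 0.3000%
Σ(r − μ)² = (0.1 − 0.3000)² + (-0.2 − 0.3000)² + (-0.1 − 0.3000)² + … = 12.7800
σ = √[12.7800 / 8] = 1.2639%
VaR = −(μ − z·σ) = −(0.3000 − 1.645 × 1.2639) = −(-1.7791) = 1.7791%

1.78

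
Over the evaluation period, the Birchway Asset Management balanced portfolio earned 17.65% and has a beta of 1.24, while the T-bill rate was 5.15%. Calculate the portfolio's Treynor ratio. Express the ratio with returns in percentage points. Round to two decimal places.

Treynor = (Rp − Rf) / β = (17.65% − 5.15%) / 1.24 = 12.50 / 1.24 = 10.0806

10.08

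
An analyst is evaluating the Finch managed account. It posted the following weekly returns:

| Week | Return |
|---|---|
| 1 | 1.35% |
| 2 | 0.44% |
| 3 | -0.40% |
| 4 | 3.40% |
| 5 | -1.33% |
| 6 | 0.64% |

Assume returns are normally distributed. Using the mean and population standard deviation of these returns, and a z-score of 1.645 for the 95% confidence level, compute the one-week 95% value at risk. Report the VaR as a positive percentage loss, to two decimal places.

r̄ = (1.35 + 0.44 − 0.4 + 3.4 − 1.33 + 0.64) / 6 = 0.6833%
Σ(r − r̄)² = (1.35 − 0.6833)² + (0.44 − 0.6833)² + … = 13.1129
population σ = √(13.1129 / 6) = √2.1855 = 1.4783%
VaR = −(r̄ − z·σ) = −(0.6833 − 1.645 × 1.4783) = −(-1.7485) = 1.7485%

1.75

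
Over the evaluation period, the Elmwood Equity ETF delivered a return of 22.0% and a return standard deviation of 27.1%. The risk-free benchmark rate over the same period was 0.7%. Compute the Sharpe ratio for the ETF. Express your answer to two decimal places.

0.79

Sharpe = (Rp − Rf) / σp = (22.0% − 0.7%) / 27.1% = 21.30% / 27.1% = 0.7860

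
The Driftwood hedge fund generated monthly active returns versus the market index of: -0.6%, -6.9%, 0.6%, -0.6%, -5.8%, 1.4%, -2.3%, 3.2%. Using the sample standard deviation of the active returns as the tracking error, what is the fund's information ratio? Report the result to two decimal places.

Mean return r̄ = -11.00 / 8 = -1.3750%
Sample σ = √[Σ(r − r̄)² / 7] = √[84.6950 / 7] = √12.0993 = 3.4784%
IR = r̄ / tracking error = -1.3750 / 3.4784 = -0.3953

-0.40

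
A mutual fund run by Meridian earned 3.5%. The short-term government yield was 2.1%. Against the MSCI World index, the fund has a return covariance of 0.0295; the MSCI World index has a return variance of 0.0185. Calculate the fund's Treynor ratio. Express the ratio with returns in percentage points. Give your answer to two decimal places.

0.88

β = Cov / Var = 0.0295 / 0.0185 = 1.5946
Treynor = (Rp − Rf) / β = (3.5% − 2.1%) / 1.5946 = 1.40 / 1.5946 = 0.8780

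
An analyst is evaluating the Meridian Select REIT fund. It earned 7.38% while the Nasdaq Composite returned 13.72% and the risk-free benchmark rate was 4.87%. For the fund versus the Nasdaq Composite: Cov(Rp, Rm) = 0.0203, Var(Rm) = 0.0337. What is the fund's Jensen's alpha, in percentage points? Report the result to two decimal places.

β = Cov / Var = 0.0203 / 0.0337 = 0.6024
E[R] = Rf + β(Rm − Rf) = 4.87% + 0.6024 × (13.72% − 4.87%) = 10.2012%
α = Rp − E[R] = 7.38% − 10.2012% = -2.8212

-2.82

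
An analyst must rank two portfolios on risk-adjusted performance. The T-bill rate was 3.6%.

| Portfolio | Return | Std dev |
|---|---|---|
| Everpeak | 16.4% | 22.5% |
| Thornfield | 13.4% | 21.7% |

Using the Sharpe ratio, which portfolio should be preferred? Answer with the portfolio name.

Everpeak: Sharpe ratio = (16.4% − 3.6%) / 22.5% = 0.569
Thornfield: Sharpe ratio = (13.4% − 3.6%) / 21.7% = 0.452
Highest: Everpeak (0.569).

Everpeak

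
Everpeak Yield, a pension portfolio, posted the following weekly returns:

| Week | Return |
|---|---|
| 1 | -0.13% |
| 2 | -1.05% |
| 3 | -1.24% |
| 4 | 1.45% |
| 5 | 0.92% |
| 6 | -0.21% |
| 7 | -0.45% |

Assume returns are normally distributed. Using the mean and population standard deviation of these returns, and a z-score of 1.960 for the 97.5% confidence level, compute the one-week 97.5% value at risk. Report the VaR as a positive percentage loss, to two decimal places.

r̄ = (-0.13 − 1.05 − 1.24 + 1.45 + 0.92 − 0.21 − 0.45) / 7 = -0.1014%
Population std dev = √[5.7805 / 7] = 0.9087%
VaR = −(r̄ − z·σ) = −(-0.1014 − 1.960 × 0.9087) = −(-1.8825) = 1.8825%

1.88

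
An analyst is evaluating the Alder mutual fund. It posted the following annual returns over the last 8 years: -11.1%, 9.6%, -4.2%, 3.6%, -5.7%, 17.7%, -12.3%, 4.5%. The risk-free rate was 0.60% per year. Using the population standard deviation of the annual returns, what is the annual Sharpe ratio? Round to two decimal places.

-0.03

Mean return r̄ = 2.10 / 8 = 0.2625%
Σ(r − r̄)² = (-11.1 − 0.2625)² + (9.6 − 0.2625)² + (-4.2 − 0.2625)² + … = 762.7388
σ = √[762.7388 / 8] = 9.7643%
Sharpe = (r̄ − rf) / σ = (0.2625 − 0.6) / 9.7643 = -0.3375 / 9.7643 = -0.0346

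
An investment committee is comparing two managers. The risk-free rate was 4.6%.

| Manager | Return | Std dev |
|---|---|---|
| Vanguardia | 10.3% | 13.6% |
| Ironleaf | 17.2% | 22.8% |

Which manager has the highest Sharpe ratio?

Ironleaf

Vanguardia: Sharpe ratio = (10.3% − 4.6%) / 13.6% = 0.419
Ironleaf: Sharpe ratio = (17.2% − 4.6%) / 22.8% = 0.553
Highest: Ironleaf (0.553).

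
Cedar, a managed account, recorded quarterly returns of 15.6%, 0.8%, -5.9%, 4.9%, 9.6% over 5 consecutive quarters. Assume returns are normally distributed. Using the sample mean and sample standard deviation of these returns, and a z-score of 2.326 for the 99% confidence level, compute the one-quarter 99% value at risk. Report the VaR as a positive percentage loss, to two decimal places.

14.11

r̄ = (15.6 + 0.8 − 5.9 + 4.9 + 9.6) / 5 = 5.0000%
Σ(r − r̄)² = (15.6 − 5.0000)² + (0.8 − 5.0000)² + … = 269.9800
σ = √[269.9800 / 4] = 8.2155%
VaR = −(r̄ − z·σ) = −(5.0000 − 2.326 × 8.2155) = −(-14.1093) = 14.1093%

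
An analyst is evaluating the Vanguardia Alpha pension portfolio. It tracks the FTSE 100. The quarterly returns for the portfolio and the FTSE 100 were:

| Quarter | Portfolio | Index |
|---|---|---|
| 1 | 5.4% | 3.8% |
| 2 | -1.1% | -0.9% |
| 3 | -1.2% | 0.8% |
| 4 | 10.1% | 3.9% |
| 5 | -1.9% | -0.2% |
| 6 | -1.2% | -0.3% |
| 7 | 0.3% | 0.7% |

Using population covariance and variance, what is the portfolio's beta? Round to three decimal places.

r̄p = 1.4857%,  r̄m = 1.1143%
Cov = Σ(rp − r̄p)(rm − r̄m) / 7 = 7.0431
Var(rm) = Σ(rm − r̄m)² / 7 = 3.2898
β = Cov / Var = 7.0431 / 3.2898 = 2.1409

2.141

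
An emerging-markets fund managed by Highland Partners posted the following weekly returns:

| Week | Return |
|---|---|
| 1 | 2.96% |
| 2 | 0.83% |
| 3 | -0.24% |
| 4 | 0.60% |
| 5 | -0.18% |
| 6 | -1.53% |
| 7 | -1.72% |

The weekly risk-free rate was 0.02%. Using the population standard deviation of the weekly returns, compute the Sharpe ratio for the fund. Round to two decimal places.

Mean return μ = 0.720 / 7 = 0.1029%
Σ(r − μ)² = 15.1257; population σ = √(15.1257/7) = 1.4700%
Sharpe = (μ − rf) / σ = (0.1029 − 0.02) / 1.4700 = 0.0829 / 1.4700 = 0.0564

0.06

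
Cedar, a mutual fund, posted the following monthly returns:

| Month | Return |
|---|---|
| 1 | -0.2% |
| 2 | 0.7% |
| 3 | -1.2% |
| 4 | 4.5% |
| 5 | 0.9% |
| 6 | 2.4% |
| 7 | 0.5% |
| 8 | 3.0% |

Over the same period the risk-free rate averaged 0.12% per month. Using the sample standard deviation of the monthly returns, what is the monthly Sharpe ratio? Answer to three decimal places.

0.651

Mean return μ = 10.60 / 8 = 1.3250%
Sample σ = √[Σ(r − μ)² / 7] = √[23.9950 / 7] = √3.4279 = 1.8515%
Sharpe = (μ − rf) / σ = (1.3250 − 0.12) / 1.8515 = 1.2050 / 1.8515 = 0.6508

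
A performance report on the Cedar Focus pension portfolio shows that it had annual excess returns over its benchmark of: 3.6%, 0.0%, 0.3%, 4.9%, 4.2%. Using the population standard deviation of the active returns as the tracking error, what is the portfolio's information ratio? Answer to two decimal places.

1.27

Mean return μ = 13.00 / 5 = 2.6000%
Population σ = √[Σ(r − μ)² / 5] = √[20.9000 / 5] = √4.1800 = 2.0445%
IR = μ / tracking error = 2.6000 / 2.0445 = 1.2717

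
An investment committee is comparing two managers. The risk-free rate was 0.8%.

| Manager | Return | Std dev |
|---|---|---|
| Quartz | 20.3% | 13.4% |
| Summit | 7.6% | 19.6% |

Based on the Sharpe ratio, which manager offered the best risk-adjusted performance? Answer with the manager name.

Quartz: Sharpe ratio = (20.3% − 0.8%) / 13.4% = 1.455
Summit: Sharpe ratio = (7.6% − 0.8%) / 19.6% = 0.347
Highest: Quartz (1.455).

Quartz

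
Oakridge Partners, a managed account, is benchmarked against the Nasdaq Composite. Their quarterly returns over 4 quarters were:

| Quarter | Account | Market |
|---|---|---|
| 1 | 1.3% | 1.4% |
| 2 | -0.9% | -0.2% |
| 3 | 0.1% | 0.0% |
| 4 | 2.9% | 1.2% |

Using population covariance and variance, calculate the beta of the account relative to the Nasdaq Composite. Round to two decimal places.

r̄p = 0.8500%,  r̄m = 0.6000%
Cov = Σ(rp − r̄p)(rm − r̄m) / 4 = 0.8600
Var(rm) = Σ(rm − r̄m)² / 4 = 0.5000
β = Cov / Var = 0.8600 / 0.5000 = 1.7200

1.72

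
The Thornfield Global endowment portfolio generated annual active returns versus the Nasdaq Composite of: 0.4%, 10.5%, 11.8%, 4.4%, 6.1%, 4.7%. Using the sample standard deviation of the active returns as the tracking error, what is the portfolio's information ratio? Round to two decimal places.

r̄ = (0.4 + 10.5 + 11.8 + 4.4 + 6.1 + 4.7) / 6 = 6.3167%
Σ(r − r̄)² = (0.4 − 6.3167)² + (10.5 − 6.3167)² + (11.8 − 6.3167)² + … = 88.9083
sample σ = √(88.9083 / 5) = √17.7817 = 4.2168%
IR = r̄ / tracking error = 6.3167 / 4.2168 = 1.4980

1.50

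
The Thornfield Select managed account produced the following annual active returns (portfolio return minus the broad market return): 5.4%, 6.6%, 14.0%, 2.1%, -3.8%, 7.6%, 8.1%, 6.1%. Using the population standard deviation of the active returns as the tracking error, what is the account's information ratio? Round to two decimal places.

1.21

μ = (5.4 + 6.6 + 14 + 2.1 − 3.8 + 7.6 + 8.1 + 6.1) / 8 = 46.10 / 8 = 5.7625%
Σ(r − μ)² = (5.4 − 5.7625)² + (6.6 − 5.7625)² + … = 182.4988
population σ = √(182.4988 / 8) = √22.8124 = 4.7762%
IR = μ / tracking error = 5.7625 / 4.7762 = 1.2065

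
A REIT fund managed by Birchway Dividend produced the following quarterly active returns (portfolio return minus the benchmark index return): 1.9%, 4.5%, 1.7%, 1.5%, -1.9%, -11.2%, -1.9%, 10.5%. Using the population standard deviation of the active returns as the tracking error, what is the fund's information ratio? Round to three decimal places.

0.110

Mean return μ = 5.10 / 8 = 0.6375%
Σ(r − μ)² = (1.9 − 0.6375)² + (4.5 − 0.6375)² + … = 268.6588
population σ = √(268.6588 / 8) = √33.5824 = 5.7950%
IR = μ / tracking error = 0.6375 / 5.7950 = 0.1100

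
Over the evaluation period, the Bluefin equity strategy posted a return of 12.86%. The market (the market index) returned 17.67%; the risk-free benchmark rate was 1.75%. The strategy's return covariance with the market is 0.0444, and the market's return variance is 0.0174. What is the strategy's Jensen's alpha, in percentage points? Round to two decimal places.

β = Cov / Var = 0.0444 / 0.0174 = 2.5517
E[R] = Rf + β(Rm − Rf) = 1.75% + 2.5517 × (17.67% − 1.75%) = 42.3731%
α = Rp − E[R] = 12.86% − 42.3731% = -29.5131

-29.51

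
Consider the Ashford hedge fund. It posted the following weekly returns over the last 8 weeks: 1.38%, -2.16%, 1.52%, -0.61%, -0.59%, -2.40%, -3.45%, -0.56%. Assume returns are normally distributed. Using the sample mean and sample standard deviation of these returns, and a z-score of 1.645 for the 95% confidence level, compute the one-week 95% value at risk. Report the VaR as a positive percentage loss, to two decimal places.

r̄ = (1.38 − 2.16 + 1.52 − 0.61 − 0.59 − 2.4 − 3.45 − 0.56) / 8 = -6.870 / 8 = -0.8588%
Σ(r − r̄)² = 21.6771; sample σ = √(21.6771/7) = 1.7598%
VaR = −(r̄ − z·σ) = −(-0.8588 − 1.645 × 1.7598) = −(-3.7537) = 3.7537%

3.75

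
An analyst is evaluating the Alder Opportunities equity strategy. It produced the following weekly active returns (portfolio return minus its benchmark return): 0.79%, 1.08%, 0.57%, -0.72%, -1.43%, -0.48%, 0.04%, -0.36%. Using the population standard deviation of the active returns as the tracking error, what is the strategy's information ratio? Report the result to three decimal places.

Mean return r̄ = -0.510 / 8 = -0.0638%
Population σ = √[Σ(r − r̄)² / 8] = √[5.0078 / 8] = √0.6260 = 0.7912%
IR = r̄ / tracking error = -0.0638 / 0.7912 = -0.0806

-0.081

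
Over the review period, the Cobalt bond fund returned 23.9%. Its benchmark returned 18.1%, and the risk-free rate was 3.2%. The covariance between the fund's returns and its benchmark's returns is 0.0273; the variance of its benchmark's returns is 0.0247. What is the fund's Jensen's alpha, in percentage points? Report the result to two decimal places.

β = Cov / Var = 0.0273 / 0.0247 = 1.1053
E[R] = Rf + β(Rm − Rf) = 3.2% + 1.1053 × (18.1% − 3.2%) = 19.6690%
α = Rp − E[R] = 23.9% − 19.6690% = 4.2310

4.23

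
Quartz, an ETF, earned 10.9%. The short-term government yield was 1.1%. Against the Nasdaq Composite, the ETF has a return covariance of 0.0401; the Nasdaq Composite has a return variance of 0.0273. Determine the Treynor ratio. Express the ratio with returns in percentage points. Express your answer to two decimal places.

β = Cov / Var = 0.0401 / 0.0273 = 1.4689
Treynor = (Rp − Rf) / β = (10.9% − 1.1%) / 1.4689 = 9.80 / 1.4689 = 6.6717

6.67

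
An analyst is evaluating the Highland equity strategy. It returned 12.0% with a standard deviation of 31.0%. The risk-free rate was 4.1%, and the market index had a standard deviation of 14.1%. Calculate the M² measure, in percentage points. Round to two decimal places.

7.69

Sharpe = (Rp − Rf) / σp = (12.0% − 4.1%) / 31.0% = 0.2548
M² = Rf + Sharpe × σm = 4.1% + 0.2548 × 14.1% = 7.6927%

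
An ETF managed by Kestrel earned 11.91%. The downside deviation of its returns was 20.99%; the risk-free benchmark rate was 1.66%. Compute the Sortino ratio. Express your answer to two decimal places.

Sortino = (Rp − Rf) / σd = (11.91% − 1.66%) / 20.99% = 10.25% / 20.99% = 0.4883

0.49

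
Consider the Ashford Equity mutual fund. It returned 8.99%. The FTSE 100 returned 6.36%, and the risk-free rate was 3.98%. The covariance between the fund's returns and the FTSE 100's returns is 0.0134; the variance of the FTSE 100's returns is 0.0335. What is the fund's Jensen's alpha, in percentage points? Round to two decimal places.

4.06

β = Cov / Var = 0.0134 / 0.0335 = 0.4000
E[R] = Rf + β(Rm − Rf) = 3.98% + 0.4000 × (6.36% − 3.98%) = 4.9320%
α = Rp − E[R] = 8.99% − 4.9320% = 4.0580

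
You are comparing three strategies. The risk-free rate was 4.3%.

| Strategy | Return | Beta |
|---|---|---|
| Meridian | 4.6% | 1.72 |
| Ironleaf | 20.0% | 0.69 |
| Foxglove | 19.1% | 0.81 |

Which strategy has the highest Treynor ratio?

Meridian: Treynor = (4.6% − 4.3%) / 1.72 = 0.174
Ironleaf: Treynor = (20.0% − 4.3%) / 0.69 = 22.754
Foxglove: Treynor = (19.1% − 4.3%) / 0.81 = 18.272
Highest: Ironleaf (22.754).

Ironleaf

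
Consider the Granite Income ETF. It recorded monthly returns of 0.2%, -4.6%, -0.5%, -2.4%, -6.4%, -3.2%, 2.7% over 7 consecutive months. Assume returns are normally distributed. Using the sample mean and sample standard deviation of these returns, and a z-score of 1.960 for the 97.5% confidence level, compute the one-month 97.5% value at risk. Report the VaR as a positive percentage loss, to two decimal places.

8.06

r̄ = (0.2 − 4.6 − 0.5 − 2.4 − 6.4 − 3.2 + 2.7) / 7 = -2.0286%
Sample std dev = √[56.8943 / 6] = 3.0793%
VaR = −(r̄ − z·σ) = −(-2.0286 − 1.960 × 3.0793) = −(-8.0640) = 8.0640%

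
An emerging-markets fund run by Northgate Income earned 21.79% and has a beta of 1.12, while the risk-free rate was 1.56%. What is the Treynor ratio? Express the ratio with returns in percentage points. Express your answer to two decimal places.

Treynor = (Rp − Rf) / β = (21.79% − 1.56%) / 1.12 = 20.23 / 1.12 = 18.0625

18.06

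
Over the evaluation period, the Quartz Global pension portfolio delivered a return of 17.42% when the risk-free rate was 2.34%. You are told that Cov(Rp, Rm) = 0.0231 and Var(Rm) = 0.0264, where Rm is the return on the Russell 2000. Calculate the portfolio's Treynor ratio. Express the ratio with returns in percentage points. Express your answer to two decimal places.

17.23

β = Cov / Var = 0.0231 / 0.0264 = 0.8750
Treynor = (Rp − Rf) / β = (17.42% − 2.34%) / 0.8750 = 15.08 / 0.8750 = 17.2343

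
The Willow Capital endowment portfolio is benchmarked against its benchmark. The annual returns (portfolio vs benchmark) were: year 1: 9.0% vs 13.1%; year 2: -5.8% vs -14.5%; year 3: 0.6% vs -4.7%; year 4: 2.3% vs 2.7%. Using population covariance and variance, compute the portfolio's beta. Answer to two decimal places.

r̄p = 1.5250%,  r̄m = -0.8500%
Cov = Σ(rp − r̄p)(rm − r̄m) / 4 = 52.6438
Var(rm) = Σ(rm − r̄m)² / 4 = 102.0875
β = Cov / Var = 52.6438 / 102.0875 = 0.5157

0.52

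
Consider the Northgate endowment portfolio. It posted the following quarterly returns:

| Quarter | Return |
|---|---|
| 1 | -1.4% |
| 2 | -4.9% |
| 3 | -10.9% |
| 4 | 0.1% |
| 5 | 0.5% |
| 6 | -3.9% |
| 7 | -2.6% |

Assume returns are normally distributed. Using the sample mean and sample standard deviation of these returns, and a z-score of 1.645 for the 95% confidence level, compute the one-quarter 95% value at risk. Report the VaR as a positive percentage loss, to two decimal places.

r̄ = (-1.4 − 4.9 − 10.9 + 0.1 + 0.5 − 3.9 − 2.6) / 7 = -3.3000%
Sample std dev = √[90.7800 / 6] = 3.8897%
VaR = −(r̄ − z·σ) = −(-3.3000 − 1.645 × 3.8897) = −(-9.6986) = 9.6986%

9.70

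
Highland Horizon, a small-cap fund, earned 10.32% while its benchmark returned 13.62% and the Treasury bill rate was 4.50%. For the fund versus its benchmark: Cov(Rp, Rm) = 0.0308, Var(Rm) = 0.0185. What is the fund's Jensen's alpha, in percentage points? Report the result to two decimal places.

β = Cov / Var = 0.0308 / 0.0185 = 1.6649
E[R] = Rf + β(Rm − Rf) = 4.50% + 1.6649 × (13.62% − 4.50%) = 19.6839%
α = Rp − E[R] = 10.32% − 19.6839% = -9.3639

-9.36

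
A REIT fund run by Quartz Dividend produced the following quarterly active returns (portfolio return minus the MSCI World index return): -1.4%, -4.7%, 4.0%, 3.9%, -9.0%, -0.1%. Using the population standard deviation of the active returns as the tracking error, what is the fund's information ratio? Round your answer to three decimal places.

-0.264

μ = (-1.4 − 4.7 + 4 + 3.9 − 9 − 0.1) / 6 = -1.2167%
Σ(r − μ)² = (-1.4 − (-1.2167))² + (-4.7 − (-1.2167))² + (4 − (-1.2167))² + … = 127.3883
population σ = √(127.3883 / 6) = √21.2314 = 4.6078%
IR = μ / tracking error = -1.2167 / 4.6078 = -0.2641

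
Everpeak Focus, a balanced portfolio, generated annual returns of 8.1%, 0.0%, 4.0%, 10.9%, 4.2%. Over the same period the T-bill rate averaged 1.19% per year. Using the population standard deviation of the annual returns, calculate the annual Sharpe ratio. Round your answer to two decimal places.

Mean return r̄ = 27.20 / 5 = 5.4400%
Σ(r − r̄)² = (8.1 − 5.4400)² + (0 − 5.4400)² + … = 70.0920
population σ = √(70.0920 / 5) = √14.0184 = 3.7441%
Sharpe = (r̄ − rf) / σ = (5.4400 − 1.19) / 3.7441 = 4.2500 / 3.7441 = 1.1351

1.14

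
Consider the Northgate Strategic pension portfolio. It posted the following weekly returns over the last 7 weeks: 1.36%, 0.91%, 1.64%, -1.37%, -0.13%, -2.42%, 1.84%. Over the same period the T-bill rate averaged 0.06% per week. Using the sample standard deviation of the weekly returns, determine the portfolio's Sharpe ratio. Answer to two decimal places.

μ = (1.36 + 0.91 + 1.64 − 1.37 − 0.13 − 2.42 + 1.84) / 7 = 1.830 / 7 = 0.2614%
Σ(r − μ)² = 16.0247; sample σ = √(16.0247/6) = 1.6343%
Sharpe = (μ − rf) / σ = (0.2614 − 0.06) / 1.6343 = 0.2014 / 1.6343 = 0.1232

0.12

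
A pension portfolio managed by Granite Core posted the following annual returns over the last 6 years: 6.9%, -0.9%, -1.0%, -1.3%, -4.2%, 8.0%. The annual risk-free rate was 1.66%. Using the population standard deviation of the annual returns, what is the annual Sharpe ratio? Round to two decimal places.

r̄ = (6.9 − 0.9 − 1 − 1.3 − 4.2 + 8) / 6 = 1.2500%
Σ(r − r̄)² = 123.3750; population σ = √(123.3750/6) = 4.5346%
Sharpe = (r̄ − rf) / σ = (1.2500 − 1.66) / 4.5346 = -0.4100 / 4.5346 = -0.0904

-0.09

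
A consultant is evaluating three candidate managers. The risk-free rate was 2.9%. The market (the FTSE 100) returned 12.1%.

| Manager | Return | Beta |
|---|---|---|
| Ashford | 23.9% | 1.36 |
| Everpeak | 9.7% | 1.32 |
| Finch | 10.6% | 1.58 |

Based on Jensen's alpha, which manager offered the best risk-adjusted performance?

Ashford: α = 23.9% − [2.9% + 1.36 × (12.1% − 2.9%)] = 8.488
Everpeak: α = 9.7% − [2.9% + 1.32 × (12.1% − 2.9%)] = -5.344
Finch: α = 10.6% − [2.9% + 1.58 × (12.1% − 2.9%)] = -6.836
Highest: Ashford (8.488).

Ashford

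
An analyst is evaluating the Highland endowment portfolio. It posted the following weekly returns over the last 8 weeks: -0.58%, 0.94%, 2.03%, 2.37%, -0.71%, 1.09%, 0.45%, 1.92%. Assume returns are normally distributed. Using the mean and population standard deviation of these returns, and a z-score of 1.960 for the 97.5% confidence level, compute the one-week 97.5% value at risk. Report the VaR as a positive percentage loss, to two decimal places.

μ = (-0.58 + 0.94 + 2.03 + 2.37 − 0.71 + 1.09 + 0.45 + 1.92) / 8 = 7.510 / 8 = 0.9388%
Σ(r − μ)² = (-0.58 − 0.9388)² + (0.94 − 0.9388)² + … = 9.4889
σ = √[9.4889 / 8] = 1.0891%
VaR = −(μ − z·σ) = −(0.9388 − 1.960 × 1.0891) = −(-1.1958) = 1.1958%

1.20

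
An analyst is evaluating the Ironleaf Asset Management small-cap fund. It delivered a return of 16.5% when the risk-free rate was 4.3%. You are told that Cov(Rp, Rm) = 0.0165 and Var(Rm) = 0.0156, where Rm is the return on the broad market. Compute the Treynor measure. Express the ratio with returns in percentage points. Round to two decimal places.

11.53

β = Cov / Var = 0.0165 / 0.0156 = 1.0577
Treynor = (Rp − Rf) / β = (16.5% − 4.3%) / 1.0577 = 12.20 / 1.0577 = 11.5345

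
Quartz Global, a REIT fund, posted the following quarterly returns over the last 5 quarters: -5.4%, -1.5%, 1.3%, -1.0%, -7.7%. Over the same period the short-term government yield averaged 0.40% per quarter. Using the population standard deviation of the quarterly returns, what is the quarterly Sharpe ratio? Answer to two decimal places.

Mean return r̄ = -14.30 / 5 = -2.8600%
Σ(r − r̄)² = (-5.4 − (-2.8600))² + (-1.5 − (-2.8600))² + (1.3 − (-2.8600))² + … = 52.4920
population σ = √(52.4920 / 5) = √10.4984 = 3.2401%
Sharpe = (r̄ − rf) / σ = (-2.8600 − 0.4) / 3.2401 = -3.2600 / 3.2401 = -1.0061

-1.01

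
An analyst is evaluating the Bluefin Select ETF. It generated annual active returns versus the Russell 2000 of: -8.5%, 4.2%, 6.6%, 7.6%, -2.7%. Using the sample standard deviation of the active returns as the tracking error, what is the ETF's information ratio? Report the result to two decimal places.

μ = (-8.5 + 4.2 + 6.6 + 7.6 − 2.7) / 5 = 1.4400%
Sample std dev = √[188.1320 / 4] = 6.8581%
IR = μ / tracking error = 1.4400 / 6.8581 = 0.2100

0.21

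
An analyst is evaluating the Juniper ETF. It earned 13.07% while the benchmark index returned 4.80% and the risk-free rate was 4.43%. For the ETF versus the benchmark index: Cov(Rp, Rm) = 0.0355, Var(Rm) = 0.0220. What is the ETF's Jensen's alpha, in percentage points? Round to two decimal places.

β = Cov / Var = 0.0355 / 0.0220 = 1.6136
E[R] = Rf + β(Rm − Rf) = 4.43% + 1.6136 × (4.80% − 4.43%) = 5.0270%
α = Rp − E[R] = 13.07% − 5.0270% = 8.0430

8.04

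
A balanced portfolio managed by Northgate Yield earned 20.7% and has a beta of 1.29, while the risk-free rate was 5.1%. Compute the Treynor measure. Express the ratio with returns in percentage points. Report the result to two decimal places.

12.09

Treynor = (Rp − Rf) / β = (20.7% − 5.1%) / 1.29 = 15.60 / 1.29 = 12.0930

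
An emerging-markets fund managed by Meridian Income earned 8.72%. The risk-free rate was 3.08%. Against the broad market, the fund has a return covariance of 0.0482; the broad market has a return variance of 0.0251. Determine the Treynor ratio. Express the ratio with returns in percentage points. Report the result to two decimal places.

β = Cov / Var = 0.0482 / 0.0251 = 1.9203
Treynor = (Rp − Rf) / β = (8.72% − 3.08%) / 1.9203 = 5.64 / 1.9203 = 2.9370

2.94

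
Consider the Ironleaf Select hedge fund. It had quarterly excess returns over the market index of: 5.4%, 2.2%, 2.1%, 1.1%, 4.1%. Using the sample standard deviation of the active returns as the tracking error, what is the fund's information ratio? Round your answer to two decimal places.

1.72

r̄ = (5.4 + 2.2 + 2.1 + 1.1 + 4.1) / 5 = 14.90 / 5 = 2.9800%
Σ(r − r̄)² = (5.4 − 2.9800)² + (2.2 − 2.9800)² + … = 12.0280
σ = √[12.0280 / 4] = 1.7341%
IR = r̄ / tracking error = 2.9800 / 1.7341 = 1.7185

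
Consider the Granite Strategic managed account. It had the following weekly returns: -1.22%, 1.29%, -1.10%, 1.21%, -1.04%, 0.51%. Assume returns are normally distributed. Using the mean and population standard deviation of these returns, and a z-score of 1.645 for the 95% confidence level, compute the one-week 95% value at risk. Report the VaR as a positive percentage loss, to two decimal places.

Mean return r̄ = -0.350 / 6 = -0.0583%
Population std dev = √[7.1479 / 6] = 1.0915%
VaR = −(r̄ − z·σ) = −(-0.0583 − 1.645 × 1.0915) = −(-1.8538) = 1.8538%

1.85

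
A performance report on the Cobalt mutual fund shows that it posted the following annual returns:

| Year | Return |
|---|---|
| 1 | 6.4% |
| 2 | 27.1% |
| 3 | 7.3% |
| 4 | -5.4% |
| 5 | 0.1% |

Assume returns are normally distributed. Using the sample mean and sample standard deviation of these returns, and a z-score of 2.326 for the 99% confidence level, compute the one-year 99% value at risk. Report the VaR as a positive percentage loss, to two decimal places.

r̄ = (6.4 + 27.1 + 7.3 − 5.4 + 0.1) / 5 = 35.50 / 5 = 7.1000%
Sample std dev = √[605.7800 / 4] = 12.3063%
VaR = −(r̄ − z·σ) = −(7.1000 − 2.326 × 12.3063) = −(-21.5245) = 21.5245%

21.52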